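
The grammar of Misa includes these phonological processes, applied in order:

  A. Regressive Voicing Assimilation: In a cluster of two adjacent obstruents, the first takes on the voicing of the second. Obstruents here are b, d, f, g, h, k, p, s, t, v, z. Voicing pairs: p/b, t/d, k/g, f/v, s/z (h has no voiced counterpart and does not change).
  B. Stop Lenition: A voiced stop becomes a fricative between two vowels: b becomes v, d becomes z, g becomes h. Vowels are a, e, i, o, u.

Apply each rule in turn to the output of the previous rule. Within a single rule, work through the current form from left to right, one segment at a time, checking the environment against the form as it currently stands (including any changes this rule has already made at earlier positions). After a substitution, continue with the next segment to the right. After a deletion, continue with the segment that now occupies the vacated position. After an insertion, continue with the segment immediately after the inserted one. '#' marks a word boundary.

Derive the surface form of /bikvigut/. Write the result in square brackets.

A Regressive Voicing Assimilation: [bikvigut] → [bigvigut]
B Stop Lenition: [bigvigut] → [bigvihut]

[bigvihut]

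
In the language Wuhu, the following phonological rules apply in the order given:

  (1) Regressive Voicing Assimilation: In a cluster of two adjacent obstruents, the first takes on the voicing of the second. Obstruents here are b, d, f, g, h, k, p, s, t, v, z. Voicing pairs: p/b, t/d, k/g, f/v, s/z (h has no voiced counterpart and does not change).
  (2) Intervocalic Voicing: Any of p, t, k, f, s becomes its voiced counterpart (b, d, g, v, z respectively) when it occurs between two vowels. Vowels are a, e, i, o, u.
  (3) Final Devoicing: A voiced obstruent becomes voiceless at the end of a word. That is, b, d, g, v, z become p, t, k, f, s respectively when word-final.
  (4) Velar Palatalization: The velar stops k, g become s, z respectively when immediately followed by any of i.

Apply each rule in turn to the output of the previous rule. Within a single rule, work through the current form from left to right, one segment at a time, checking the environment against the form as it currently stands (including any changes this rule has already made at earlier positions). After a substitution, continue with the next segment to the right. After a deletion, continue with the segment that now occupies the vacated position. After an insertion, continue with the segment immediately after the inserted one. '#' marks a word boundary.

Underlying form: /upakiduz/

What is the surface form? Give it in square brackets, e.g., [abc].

[ubazidus]

(1) Regressive Voicing Assimilation: no change — [upakiduz]
(2) Intervocalic Voicing: [upakiduz] → [ubagiduz]
(3) Final Devoicing: [ubagiduz] → [ubagidus]
(4) Velar Palatalization: [ubagidus] → [ubazidus]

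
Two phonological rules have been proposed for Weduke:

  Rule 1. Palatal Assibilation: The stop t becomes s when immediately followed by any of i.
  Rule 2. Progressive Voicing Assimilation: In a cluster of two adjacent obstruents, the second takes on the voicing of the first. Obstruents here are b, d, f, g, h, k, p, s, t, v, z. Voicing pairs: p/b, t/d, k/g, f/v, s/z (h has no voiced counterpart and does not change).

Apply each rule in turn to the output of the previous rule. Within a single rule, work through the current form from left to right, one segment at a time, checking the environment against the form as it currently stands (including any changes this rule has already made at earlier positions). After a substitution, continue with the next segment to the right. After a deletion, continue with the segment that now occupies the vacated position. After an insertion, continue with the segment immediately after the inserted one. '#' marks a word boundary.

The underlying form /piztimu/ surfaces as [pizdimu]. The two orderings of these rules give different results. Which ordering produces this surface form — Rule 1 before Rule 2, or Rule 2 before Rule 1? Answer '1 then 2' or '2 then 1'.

2 then 1

Order 1 then 2:
  1 Palatal Assibilation: [piztimu] → [pizsimu]
  2 Progressive Voicing Assimilation: [pizsimu] → [pizzimu]
  result: [pizzimu]
Order 2 then 1:
  2 Progressive Voicing Assimilation: [piztimu] → [pizdimu]
  1 Palatal Assibilation: no change — [pizdimu]
  result: [pizdimu]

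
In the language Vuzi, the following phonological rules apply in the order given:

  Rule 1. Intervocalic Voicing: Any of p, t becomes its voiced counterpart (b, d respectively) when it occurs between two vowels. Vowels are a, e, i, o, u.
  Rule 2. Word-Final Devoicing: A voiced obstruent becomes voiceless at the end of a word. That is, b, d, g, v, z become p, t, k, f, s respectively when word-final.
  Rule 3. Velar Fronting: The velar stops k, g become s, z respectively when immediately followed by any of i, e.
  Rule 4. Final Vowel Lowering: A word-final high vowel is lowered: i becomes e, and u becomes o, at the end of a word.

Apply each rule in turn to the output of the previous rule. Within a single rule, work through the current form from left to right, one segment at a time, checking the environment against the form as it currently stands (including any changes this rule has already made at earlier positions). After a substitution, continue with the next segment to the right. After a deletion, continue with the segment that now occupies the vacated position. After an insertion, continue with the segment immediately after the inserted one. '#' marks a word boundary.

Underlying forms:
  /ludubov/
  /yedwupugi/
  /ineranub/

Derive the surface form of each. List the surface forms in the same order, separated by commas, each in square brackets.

/ludubov/:
  Rule 1 Intervocalic Voicing: no change — [ludubov]
  Rule 2 Word-Final Devoicing: [ludubov] → [ludubof]
  Rule 3 Velar Fronting: no change — [ludubof]
  Rule 4 Final Vowel Lowering: no change — [ludubof]
/yedwupugi/:
  Rule 1 Intervocalic Voicing: [yedwupugi] → [yedwubugi]
  Rule 2 Word-Final Devoicing: no change — [yedwubugi]
  Rule 3 Velar Fronting: [yedwubugi] → [yedwubuzi]
  Rule 4 Final Vowel Lowering: [yedwubuzi] → [yedwubuze]
/ineranub/:
  Rule 1 Intervocalic Voicing: no change — [ineranub]
  Rule 2 Word-Final Devoicing: [ineranub] → [ineranup]
  Rule 3 Velar Fronting: no change — [ineranup]
  Rule 4 Final Vowel Lowering: no change — [ineranup]

[ludubof], [yedwubuze], [ineranup]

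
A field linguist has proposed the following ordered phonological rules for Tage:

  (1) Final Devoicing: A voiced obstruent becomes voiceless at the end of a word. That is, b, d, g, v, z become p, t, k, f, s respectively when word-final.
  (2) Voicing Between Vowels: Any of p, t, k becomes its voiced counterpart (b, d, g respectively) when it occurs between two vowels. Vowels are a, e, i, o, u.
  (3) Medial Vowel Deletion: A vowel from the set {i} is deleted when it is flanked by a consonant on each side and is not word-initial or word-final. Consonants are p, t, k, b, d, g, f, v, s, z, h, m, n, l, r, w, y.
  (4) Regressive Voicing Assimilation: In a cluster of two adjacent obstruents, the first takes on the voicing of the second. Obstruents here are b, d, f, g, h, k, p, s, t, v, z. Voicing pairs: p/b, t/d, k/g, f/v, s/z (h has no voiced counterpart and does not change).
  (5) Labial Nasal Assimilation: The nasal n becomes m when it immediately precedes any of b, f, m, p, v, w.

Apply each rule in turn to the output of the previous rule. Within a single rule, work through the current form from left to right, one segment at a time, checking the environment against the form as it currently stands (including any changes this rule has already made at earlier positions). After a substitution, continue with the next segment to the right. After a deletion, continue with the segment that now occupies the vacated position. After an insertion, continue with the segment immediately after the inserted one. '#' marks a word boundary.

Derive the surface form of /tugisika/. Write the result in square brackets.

(1) Final Devoicing: no change — [tugisika]
(2) Voicing Between Vowels: [tugisika] → [tugisiga]
(3) Medial Vowel Deletion: [tugisiga] → [tugsga]
(4) Regressive Voicing Assimilation: [tugsga] → [tukzga]
(5) Labial Nasal Assimilation: no change — [tukzga]

[tukzga]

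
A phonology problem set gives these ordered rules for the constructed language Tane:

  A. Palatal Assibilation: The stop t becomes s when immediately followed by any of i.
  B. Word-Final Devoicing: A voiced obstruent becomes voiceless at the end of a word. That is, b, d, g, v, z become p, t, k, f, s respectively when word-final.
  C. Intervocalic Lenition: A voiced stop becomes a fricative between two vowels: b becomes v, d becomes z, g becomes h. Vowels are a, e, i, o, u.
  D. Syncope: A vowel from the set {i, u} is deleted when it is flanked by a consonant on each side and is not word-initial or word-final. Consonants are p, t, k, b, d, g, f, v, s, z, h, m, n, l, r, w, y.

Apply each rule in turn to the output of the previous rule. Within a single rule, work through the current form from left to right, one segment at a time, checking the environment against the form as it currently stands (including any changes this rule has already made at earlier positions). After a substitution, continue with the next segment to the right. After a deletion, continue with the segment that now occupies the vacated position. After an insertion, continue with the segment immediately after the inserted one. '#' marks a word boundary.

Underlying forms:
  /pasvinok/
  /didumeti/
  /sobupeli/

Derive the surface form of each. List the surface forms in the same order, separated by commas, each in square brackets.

/pasvinok/:
  A Palatal Assibilation: no change — [pasvinok]
  B Word-Final Devoicing: no change — [pasvinok]
  C Intervocalic Lenition: no change — [pasvinok]
  D Syncope: [pasvinok] → [pasvnok]
/didumeti/:
  A Palatal Assibilation: [didumeti] → [didumesi]
  B Word-Final Devoicing: no change — [didumesi]
  C Intervocalic Lenition: [didumesi] → [dizumesi]
  D Syncope: [dizumesi] → [dzmesi]
/sobupeli/:
  A Palatal Assibilation: no change — [sobupeli]
  B Word-Final Devoicing: no change — [sobupeli]
  C Intervocalic Lenition: [sobupeli] → [sovupeli]
  D Syncope: [sovupeli] → [sovpeli]

[pasvnok], [dzmesi], [sovpeli]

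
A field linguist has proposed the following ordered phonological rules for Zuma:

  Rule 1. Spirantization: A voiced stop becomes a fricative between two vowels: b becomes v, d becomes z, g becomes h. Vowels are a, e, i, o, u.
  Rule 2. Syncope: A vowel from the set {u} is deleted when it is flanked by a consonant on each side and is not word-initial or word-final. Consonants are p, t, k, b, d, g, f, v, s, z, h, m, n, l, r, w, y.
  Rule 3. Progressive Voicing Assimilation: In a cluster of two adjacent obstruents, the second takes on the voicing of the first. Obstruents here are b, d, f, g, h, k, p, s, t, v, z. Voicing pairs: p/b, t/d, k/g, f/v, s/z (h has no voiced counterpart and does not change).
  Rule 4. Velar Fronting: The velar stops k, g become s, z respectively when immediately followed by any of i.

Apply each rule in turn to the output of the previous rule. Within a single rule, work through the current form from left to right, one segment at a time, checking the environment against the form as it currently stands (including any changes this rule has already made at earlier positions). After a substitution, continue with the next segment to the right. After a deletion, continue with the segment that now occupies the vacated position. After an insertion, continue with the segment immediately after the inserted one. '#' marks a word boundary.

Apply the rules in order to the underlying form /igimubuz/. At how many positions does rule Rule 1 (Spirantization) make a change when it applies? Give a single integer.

2

Rule 1 Spirantization: [igimubuz] → [ihimuvuz]
Rule 2 Syncope: [ihimuvuz] → [ihimvz]
Rule 3 Progressive Voicing Assimilation: no change — [ihimvz]
Rule 4 Velar Fronting: no change — [ihimvz]
Rule Rule 1 changed 2 position(s).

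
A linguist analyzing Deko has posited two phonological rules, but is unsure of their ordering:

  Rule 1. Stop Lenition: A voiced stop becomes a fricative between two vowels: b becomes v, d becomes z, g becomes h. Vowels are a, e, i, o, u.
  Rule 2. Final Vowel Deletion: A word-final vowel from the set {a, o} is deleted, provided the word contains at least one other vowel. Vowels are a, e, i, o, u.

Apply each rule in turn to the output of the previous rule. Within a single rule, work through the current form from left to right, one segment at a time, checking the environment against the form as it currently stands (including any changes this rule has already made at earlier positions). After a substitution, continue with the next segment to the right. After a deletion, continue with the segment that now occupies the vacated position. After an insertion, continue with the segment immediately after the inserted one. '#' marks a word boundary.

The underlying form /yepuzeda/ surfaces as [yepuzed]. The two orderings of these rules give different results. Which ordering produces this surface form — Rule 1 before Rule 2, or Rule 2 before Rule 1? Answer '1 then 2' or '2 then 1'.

Order 1 then 2:
  1 Stop Lenition: [yepuzeda] → [yepuzeza]
  2 Final Vowel Deletion: [yepuzeza] → [yepuzez]
  result: [yepuzez]
Order 2 then 1:
  2 Final Vowel Deletion: [yepuzeda] → [yepuzed]
  1 Stop Lenition: no change — [yepuzed]
  result: [yepuzed]

2 then 1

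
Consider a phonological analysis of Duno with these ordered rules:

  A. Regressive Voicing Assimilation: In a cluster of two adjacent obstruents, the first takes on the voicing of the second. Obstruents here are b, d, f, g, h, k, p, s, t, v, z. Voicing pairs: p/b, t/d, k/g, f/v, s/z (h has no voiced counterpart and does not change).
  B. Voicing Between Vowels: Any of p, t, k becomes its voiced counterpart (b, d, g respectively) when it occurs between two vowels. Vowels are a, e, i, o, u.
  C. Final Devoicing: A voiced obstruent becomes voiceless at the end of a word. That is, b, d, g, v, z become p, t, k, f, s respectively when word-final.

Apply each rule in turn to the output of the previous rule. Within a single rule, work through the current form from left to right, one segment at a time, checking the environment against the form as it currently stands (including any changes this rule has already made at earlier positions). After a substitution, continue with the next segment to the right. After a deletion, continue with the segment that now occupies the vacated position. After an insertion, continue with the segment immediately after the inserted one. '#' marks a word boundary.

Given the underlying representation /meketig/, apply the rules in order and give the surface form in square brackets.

[megedik]

A Regressive Voicing Assimilation: no change — [meketig]
B Voicing Between Vowels: [meketig] → [megedig]
C Final Devoicing: [megedig] → [megedik]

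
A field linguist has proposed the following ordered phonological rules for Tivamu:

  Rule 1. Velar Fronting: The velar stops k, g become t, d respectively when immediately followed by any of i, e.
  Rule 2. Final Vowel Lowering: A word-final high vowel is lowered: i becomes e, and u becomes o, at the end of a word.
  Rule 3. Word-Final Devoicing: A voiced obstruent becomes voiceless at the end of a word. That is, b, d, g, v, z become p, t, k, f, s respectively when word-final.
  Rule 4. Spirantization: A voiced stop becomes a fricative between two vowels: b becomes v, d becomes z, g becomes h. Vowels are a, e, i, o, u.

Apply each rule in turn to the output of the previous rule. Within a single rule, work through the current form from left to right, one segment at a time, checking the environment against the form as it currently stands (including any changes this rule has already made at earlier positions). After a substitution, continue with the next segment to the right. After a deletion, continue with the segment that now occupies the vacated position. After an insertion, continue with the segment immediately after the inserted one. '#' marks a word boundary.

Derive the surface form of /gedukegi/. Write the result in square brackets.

[dezuteze]

Rule 1 Velar Fronting: [gedukegi] → [dedutedi]
Rule 2 Final Vowel Lowering: [dedutedi] → [dedutede]
Rule 3 Word-Final Devoicing: no change — [dedutede]
Rule 4 Spirantization: [dedutede] → [dezuteze]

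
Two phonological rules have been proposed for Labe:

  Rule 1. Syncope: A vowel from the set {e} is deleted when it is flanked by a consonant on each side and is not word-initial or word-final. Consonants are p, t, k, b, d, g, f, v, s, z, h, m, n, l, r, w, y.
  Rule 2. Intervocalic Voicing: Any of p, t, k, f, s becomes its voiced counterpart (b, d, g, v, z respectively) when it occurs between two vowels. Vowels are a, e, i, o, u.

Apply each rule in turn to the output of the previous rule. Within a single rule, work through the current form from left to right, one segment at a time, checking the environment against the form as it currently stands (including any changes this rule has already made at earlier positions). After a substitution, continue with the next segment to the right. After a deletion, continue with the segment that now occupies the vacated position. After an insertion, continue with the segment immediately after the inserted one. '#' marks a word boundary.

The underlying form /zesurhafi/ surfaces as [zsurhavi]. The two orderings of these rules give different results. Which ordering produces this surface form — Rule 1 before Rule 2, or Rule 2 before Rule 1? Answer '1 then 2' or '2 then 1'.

1 then 2

Order 1 then 2:
  1 Syncope: [zesurhafi] → [zsurhafi]
  2 Intervocalic Voicing: [zsurhafi] → [zsurhavi]
  result: [zsurhavi]
Order 2 then 1:
  2 Intervocalic Voicing: [zesurhafi] → [zezurhavi]
  1 Syncope: [zezurhavi] → [zzurhavi]
  result: [zzurhavi]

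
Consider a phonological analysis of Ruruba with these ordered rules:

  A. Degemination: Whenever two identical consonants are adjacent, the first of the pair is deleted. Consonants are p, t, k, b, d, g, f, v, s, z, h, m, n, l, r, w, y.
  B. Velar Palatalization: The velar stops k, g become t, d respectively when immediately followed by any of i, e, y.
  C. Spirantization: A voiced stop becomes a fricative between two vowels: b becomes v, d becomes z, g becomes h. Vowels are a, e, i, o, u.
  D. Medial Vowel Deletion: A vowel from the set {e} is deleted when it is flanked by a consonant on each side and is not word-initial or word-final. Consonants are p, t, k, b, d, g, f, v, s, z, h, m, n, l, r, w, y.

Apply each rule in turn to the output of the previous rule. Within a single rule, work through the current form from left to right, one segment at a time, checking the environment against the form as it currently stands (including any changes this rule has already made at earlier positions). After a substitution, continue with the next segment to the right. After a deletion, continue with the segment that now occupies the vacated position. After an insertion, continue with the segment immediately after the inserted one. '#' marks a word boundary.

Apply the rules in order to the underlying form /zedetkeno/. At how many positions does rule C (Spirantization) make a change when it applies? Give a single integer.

1

A Degemination: no change — [zedetkeno]
B Velar Palatalization: [zedetkeno] → [zedetteno]
C Spirantization: [zedetteno] → [zezetteno]
D Medial Vowel Deletion: [zezetteno] → [zzttno]
Rule C changed 1 position(s).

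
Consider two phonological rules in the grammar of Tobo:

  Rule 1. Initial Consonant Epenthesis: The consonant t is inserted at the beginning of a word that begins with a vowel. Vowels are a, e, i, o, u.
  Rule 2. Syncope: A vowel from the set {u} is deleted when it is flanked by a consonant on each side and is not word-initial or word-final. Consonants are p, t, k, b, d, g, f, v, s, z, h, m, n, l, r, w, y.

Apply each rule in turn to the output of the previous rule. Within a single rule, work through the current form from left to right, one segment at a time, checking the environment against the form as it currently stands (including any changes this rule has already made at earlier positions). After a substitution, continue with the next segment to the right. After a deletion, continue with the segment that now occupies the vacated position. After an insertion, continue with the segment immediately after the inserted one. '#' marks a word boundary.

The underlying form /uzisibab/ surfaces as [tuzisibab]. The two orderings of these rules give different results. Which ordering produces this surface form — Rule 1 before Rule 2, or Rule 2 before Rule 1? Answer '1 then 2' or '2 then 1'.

Order 1 then 2:
  1 Initial Consonant Epenthesis: [uzisibab] → [tuzisibab]
  2 Syncope: [tuzisibab] → [tzisibab]
  result: [tzisibab]
Order 2 then 1:
  2 Syncope: no change — [uzisibab]
  1 Initial Consonant Epenthesis: [uzisibab] → [tuzisibab]
  result: [tuzisibab]

2 then 1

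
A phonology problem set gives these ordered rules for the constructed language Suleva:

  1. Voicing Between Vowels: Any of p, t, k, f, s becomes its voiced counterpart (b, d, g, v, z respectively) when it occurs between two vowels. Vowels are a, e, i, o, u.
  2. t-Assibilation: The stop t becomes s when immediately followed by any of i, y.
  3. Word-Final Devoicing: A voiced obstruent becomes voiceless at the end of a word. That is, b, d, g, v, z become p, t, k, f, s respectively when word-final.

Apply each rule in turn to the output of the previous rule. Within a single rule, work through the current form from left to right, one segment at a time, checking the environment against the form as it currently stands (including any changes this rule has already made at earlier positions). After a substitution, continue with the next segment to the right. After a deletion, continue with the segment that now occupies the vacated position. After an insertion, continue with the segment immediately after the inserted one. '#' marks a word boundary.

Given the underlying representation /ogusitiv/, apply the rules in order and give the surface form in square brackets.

1 Voicing Between Vowels: [ogusitiv] → [oguzidiv]
2 t-Assibilation: no change — [oguzidiv]
3 Word-Final Devoicing: [oguzidiv] → [oguzidif]

[oguzidif]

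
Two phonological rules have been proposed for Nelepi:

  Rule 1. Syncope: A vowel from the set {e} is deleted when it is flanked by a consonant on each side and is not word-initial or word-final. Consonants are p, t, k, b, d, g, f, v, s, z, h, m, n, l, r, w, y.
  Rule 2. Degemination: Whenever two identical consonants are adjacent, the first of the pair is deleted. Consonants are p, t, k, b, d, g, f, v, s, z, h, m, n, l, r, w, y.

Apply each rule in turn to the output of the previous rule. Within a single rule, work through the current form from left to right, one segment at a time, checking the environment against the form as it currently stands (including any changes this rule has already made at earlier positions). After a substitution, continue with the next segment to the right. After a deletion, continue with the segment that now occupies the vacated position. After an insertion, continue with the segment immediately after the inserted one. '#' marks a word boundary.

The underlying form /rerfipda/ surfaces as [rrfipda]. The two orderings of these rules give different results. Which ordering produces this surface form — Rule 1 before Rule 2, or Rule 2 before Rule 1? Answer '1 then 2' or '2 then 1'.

2 then 1

Order 1 then 2:
  1 Syncope: [rerfipda] → [rrfipda]
  2 Degemination: [rrfipda] → [rfipda]
  result: [rfipda]
Order 2 then 1:
  2 Degemination: no change — [rerfipda]
  1 Syncope: [rerfipda] → [rrfipda]
  result: [rrfipda]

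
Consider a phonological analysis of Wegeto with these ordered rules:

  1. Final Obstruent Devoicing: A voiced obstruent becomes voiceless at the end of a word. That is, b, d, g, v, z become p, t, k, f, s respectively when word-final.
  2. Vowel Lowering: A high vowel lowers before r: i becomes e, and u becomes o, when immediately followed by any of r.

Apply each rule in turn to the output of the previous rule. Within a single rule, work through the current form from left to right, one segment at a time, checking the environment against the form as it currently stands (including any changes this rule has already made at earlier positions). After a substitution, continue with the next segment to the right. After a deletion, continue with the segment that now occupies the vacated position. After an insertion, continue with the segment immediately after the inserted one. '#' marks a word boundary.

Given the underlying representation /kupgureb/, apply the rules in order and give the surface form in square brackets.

1 Final Obstruent Devoicing: [kupgureb] → [kupgurep]
2 Vowel Lowering: [kupgurep] → [kupgorep]

[kupgorep]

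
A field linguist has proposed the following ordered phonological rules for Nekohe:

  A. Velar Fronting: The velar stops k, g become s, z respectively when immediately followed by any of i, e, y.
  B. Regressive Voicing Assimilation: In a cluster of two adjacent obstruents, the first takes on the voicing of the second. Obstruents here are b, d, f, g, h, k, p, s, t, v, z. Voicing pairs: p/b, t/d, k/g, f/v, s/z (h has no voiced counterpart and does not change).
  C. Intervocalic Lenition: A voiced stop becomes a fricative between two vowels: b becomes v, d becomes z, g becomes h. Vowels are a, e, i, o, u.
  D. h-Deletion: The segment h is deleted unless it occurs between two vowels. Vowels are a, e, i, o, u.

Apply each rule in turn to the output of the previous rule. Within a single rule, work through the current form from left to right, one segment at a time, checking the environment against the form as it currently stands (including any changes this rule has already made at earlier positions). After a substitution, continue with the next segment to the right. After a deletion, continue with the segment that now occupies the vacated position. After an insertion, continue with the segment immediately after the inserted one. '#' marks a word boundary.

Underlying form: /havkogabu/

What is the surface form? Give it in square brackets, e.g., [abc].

[afkohavu]

A Velar Fronting: no change — [havkogabu]
B Regressive Voicing Assimilation: [havkogabu] → [hafkogabu]
C Intervocalic Lenition: [hafkogabu] → [hafkohavu]
D h-Deletion: [hafkohavu] → [afkohavu]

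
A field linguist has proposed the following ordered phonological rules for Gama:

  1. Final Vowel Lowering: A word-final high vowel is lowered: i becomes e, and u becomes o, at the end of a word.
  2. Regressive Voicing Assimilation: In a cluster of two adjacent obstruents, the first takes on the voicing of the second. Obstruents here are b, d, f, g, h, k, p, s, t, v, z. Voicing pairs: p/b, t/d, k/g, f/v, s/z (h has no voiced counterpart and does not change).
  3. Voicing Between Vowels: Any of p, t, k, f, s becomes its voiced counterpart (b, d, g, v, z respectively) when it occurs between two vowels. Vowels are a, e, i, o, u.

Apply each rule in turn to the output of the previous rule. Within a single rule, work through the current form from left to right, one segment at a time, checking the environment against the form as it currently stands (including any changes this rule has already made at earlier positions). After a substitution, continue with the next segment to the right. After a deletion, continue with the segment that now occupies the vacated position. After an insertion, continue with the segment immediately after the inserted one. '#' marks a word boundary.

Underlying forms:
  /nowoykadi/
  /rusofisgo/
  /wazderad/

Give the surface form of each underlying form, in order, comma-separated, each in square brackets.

[nowoykade], [ruzovizgo], [wazderad]

/nowoykadi/:
  1 Final Vowel Lowering: [nowoykadi] → [nowoykade]
  2 Regressive Voicing Assimilation: no change — [nowoykade]
  3 Voicing Between Vowels: no change — [nowoykade]
/rusofisgo/:
  1 Final Vowel Lowering: no change — [rusofisgo]
  2 Regressive Voicing Assimilation: [rusofisgo] → [rusofizgo]
  3 Voicing Between Vowels: [rusofizgo] → [ruzovizgo]
/wazderad/:
  1 Final Vowel Lowering: no change — [wazderad]
  2 Regressive Voicing Assimilation: no change — [wazderad]
  3 Voicing Between Vowels: no change — [wazderad]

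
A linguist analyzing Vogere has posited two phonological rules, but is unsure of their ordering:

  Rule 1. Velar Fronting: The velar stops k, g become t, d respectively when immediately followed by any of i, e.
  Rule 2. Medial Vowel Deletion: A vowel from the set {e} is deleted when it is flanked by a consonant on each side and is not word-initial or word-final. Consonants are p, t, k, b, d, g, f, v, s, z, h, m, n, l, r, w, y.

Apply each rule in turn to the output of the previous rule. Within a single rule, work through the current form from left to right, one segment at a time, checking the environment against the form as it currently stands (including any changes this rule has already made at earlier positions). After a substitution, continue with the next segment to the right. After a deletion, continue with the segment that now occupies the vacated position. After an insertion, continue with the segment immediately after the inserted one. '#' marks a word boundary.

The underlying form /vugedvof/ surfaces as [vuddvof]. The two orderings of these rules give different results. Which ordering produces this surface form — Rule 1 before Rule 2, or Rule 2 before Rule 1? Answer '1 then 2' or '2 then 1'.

1 then 2

Order 1 then 2:
  1 Velar Fronting: [vugedvof] → [vudedvof]
  2 Medial Vowel Deletion: [vudedvof] → [vuddvof]
  result: [vuddvof]
Order 2 then 1:
  2 Medial Vowel Deletion: [vugedvof] → [vugdvof]
  1 Velar Fronting: no change — [vugdvof]
  result: [vugdvof]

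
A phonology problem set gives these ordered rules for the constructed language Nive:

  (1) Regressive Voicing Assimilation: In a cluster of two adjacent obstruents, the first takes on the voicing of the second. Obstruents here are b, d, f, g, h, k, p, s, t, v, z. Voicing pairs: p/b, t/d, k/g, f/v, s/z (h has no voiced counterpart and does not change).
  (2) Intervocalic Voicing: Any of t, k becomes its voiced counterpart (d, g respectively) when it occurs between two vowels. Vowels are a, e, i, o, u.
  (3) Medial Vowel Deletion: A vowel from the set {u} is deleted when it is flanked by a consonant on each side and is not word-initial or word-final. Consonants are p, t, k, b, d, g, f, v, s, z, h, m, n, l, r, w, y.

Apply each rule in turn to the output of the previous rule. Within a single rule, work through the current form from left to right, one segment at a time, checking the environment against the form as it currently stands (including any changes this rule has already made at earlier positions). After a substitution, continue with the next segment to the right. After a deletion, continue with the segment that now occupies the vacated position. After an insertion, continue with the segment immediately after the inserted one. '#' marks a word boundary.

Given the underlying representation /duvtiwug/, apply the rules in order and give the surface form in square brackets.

[dftiwg]

(1) Regressive Voicing Assimilation: [duvtiwug] → [duftiwug]
(2) Intervocalic Voicing: no change — [duftiwug]
(3) Medial Vowel Deletion: [duftiwug] → [dftiwg]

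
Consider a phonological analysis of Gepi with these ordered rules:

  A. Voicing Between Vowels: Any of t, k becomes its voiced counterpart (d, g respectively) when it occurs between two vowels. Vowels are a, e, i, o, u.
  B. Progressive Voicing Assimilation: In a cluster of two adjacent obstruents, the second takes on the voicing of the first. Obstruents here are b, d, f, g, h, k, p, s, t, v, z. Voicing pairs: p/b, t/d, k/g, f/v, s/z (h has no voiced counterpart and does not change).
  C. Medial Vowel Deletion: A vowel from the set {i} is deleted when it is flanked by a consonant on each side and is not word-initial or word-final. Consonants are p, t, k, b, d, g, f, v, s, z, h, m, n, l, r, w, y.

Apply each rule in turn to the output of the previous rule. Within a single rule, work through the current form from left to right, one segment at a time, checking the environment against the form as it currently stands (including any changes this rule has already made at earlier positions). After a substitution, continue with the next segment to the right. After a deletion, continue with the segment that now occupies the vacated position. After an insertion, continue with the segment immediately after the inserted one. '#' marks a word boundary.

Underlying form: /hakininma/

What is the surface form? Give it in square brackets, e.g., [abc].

[hagnnma]

A Voicing Between Vowels: [hakininma] → [hagininma]
B Progressive Voicing Assimilation: no change — [hagininma]
C Medial Vowel Deletion: [hagininma] → [hagnnma]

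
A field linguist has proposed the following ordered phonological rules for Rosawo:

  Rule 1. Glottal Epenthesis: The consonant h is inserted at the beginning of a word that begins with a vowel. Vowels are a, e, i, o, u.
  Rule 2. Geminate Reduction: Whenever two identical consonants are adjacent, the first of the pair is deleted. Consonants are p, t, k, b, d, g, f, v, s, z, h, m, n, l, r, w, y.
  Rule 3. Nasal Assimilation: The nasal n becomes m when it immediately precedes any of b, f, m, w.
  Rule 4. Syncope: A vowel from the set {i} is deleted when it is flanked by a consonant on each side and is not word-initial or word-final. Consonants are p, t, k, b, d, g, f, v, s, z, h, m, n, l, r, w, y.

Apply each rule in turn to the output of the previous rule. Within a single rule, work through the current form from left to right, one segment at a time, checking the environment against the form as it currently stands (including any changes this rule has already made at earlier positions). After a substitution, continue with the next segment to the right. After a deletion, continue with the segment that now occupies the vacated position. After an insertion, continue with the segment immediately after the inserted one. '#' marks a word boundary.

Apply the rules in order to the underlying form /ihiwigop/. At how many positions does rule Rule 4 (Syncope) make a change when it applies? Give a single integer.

3

Rule 1 Glottal Epenthesis: [ihiwigop] → [hihiwigop]
Rule 2 Geminate Reduction: no change — [hihiwigop]
Rule 3 Nasal Assimilation: no change — [hihiwigop]
Rule 4 Syncope: [hihiwigop] → [hhwgop]
Rule Rule 4 changed 3 position(s).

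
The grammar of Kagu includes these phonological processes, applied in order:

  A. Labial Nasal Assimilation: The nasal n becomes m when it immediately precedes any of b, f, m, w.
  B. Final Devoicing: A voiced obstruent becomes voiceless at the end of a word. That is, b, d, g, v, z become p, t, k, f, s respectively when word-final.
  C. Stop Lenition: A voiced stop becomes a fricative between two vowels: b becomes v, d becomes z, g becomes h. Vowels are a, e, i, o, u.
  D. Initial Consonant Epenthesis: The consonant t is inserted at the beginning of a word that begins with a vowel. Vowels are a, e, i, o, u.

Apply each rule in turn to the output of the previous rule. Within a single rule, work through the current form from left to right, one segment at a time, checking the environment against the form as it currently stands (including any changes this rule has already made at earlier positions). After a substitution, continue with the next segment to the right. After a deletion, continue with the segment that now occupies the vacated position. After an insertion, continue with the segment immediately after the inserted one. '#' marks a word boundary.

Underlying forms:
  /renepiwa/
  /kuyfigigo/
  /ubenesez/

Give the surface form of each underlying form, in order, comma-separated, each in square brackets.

[renepiwa], [kuyfihiho], [tuveneses]

/renepiwa/:
  A Labial Nasal Assimilation: no change — [renepiwa]
  B Final Devoicing: no change — [renepiwa]
  C Stop Lenition: no change — [renepiwa]
  D Initial Consonant Epenthesis: no change — [renepiwa]
/kuyfigigo/:
  A Labial Nasal Assimilation: no change — [kuyfigigo]
  B Final Devoicing: no change — [kuyfigigo]
  C Stop Lenition: [kuyfigigo] → [kuyfihiho]
  D Initial Consonant Epenthesis: no change — [kuyfihiho]
/ubenesez/:
  A Labial Nasal Assimilation: no change — [ubenesez]
  B Final Devoicing: [ubenesez] → [ubeneses]
  C Stop Lenition: [ubeneses] → [uveneses]
  D Initial Consonant Epenthesis: [uveneses] → [tuveneses]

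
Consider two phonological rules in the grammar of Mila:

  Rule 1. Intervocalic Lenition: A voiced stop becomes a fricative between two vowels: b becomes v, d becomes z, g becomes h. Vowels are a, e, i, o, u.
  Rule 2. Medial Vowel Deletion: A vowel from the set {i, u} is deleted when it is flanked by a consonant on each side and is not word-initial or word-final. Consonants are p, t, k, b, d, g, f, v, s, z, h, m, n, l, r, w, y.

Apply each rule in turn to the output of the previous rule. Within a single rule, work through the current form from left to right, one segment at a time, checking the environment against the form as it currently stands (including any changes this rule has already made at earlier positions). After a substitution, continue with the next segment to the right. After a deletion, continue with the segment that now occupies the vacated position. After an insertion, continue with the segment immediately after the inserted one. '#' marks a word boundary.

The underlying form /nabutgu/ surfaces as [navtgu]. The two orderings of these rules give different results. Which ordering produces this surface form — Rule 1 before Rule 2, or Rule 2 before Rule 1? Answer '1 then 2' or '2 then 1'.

1 then 2

Order 1 then 2:
  1 Intervocalic Lenition: [nabutgu] → [navutgu]
  2 Medial Vowel Deletion: [navutgu] → [navtgu]
  result: [navtgu]
Order 2 then 1:
  2 Medial Vowel Deletion: [nabutgu] → [nabtgu]
  1 Intervocalic Lenition: no change — [nabtgu]
  result: [nabtgu]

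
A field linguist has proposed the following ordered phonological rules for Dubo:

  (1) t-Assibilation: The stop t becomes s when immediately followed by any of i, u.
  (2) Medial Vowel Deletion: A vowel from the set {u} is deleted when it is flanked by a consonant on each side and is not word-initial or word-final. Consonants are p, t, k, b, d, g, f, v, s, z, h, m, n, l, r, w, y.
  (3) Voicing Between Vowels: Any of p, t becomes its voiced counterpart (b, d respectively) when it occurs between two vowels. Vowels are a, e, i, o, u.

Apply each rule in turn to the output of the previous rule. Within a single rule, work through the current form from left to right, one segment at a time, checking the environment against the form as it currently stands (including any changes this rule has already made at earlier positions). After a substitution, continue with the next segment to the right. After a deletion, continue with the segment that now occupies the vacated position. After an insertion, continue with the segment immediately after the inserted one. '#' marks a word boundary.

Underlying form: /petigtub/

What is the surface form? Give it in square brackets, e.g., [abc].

(1) t-Assibilation: [petigtub] → [pesigsub]
(2) Medial Vowel Deletion: [pesigsub] → [pesigsb]
(3) Voicing Between Vowels: no change — [pesigsb]

[pesigsb]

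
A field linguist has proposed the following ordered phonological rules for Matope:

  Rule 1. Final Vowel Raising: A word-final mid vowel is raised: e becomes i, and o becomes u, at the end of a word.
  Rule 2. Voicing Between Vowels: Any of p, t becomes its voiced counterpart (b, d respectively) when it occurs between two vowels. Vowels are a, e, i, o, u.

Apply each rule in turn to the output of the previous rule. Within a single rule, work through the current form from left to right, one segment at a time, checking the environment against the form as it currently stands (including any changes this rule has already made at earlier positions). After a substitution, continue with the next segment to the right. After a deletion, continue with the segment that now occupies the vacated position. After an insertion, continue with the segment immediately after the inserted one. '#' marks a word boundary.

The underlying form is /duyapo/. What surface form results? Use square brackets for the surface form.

Rule 1 Final Vowel Raising: [duyapo] → [duyapu]
Rule 2 Voicing Between Vowels: [duyapu] → [duyabu]

[duyabu]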